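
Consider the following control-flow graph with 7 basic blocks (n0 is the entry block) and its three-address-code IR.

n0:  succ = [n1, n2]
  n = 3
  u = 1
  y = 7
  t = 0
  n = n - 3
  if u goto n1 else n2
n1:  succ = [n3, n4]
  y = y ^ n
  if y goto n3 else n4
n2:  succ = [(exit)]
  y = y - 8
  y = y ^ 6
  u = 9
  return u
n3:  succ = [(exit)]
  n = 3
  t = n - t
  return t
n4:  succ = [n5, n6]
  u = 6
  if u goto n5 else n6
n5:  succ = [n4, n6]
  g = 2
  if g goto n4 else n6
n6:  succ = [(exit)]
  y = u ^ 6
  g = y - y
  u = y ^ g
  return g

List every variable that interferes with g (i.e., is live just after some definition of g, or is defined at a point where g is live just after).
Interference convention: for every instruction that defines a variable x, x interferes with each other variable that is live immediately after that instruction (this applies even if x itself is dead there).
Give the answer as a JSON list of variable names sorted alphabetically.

Per-block:
  n0 def {n,t,u,y} use ∅
  n1 def {y} use {n,y}
  n2 def {u,y} use {y}
  n3 def {n,t} use {t}
  n4 def {u} use ∅
  n5 def {g} use ∅
  n6 def {g,u,y} use {u}

Backward fixpoint:
  live n0: ∅→{n,t,y}
  live n1: {n,t,y}→{t}
  live n2: {y}→∅
  live n3: {t}→∅
  live n4: ∅→{u}
  live n5: {u}→{u}
  live n6: {u}→∅

Interference:
  g: {u,y}
  n: {t,u,y}
  t: {n,u,y}
  u: {g,n,t,y}
  y: {g,n,t,u}

N(g) = ["u", "y"]

Answer: ["u", "y"]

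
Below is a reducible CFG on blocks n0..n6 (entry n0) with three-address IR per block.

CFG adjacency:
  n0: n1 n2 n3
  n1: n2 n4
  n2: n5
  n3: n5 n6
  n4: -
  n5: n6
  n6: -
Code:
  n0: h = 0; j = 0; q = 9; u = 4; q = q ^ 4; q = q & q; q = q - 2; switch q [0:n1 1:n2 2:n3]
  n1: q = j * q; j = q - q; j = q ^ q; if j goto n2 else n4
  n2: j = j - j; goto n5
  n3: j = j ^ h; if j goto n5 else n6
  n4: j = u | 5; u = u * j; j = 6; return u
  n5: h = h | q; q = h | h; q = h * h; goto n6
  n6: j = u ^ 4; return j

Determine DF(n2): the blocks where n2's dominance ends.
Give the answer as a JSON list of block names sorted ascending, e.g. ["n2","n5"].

Answer: ["n5"]

Working:
idom tree: n1←n0 n2←n0 n3←n0 n4←n1 n5←n0 n6←n0
Dom∩ at merges:
  n2: preds {n0,n1}: {n0} ∩ {n0,n1} = {n0}; idom=n0
  n5: preds {n2,n3}: {n0,n2} ∩ {n0,n3} = {n0}; idom=n0
  n6: preds {n3,n5}: {n0,n3} ∩ {n0,n5} = {n0}; idom=n0

DF walk-up:
  join n2 pred n0: · stop@n0
  join n2 pred n1: n1 stop@n0
  join n5 pred n2: n2 stop@n0
  join n5 pred n3: n3 stop@n0
  join n6 pred n3: n3 stop@n0
  join n6 pred n5: n5 stop@n0
  n0: DF=∅
  n1: DF={n2}
  n2: DF={n5}
  n3: DF={n5,n6}
  n4: DF=∅
  n5: DF={n6}
  n6: DF=∅

DF(n2) = ["n5"]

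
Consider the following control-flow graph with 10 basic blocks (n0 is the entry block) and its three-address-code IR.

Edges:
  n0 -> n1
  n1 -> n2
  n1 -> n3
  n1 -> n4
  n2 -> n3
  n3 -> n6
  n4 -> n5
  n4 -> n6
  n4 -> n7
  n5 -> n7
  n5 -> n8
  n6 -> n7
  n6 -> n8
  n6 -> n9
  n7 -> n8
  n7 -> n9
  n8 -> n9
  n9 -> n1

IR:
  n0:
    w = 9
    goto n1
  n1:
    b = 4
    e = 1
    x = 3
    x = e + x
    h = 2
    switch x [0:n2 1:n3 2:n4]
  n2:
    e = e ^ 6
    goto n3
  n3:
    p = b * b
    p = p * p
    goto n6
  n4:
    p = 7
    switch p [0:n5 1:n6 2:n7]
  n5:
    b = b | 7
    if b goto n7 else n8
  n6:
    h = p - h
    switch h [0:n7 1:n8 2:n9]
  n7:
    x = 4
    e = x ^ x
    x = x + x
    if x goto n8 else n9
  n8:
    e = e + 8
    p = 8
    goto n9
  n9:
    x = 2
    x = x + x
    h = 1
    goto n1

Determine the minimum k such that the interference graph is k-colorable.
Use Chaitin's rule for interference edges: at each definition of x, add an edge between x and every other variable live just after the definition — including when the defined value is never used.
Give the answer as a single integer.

Block summaries:
  n0: def={w} ue=∅
  n1: def={b,e,h,x} ue=∅
  n2: def={e} ue={e}
  n3: def={p} ue={b}
  n4: def={p} ue=∅
  n5: def={b} ue={b}
  n6: def={h} ue={h,p}
  n7: def={e,x} ue=∅
  n8: def={e,p} ue={e}
  n9: def={h,x} ue=∅

Live sets:
  n0 li=∅ lo=∅
  n1 li=∅ lo={b,e,h}
  n2 li={b,e,h} lo={b,e,h}
  n3 li={b,e,h} lo={e,h,p}
  n4 li={b,e,h} lo={b,e,h,p}
  n5 li={b,e} lo={e}
  n6 li={e,h,p} lo={e}
  n7 li=∅ lo={e}
  n8 li={e} lo=∅
  n9 li=∅ lo=∅

Interfere edges:
  b↔{e,h,p,x}
  e↔{b,h,p,x}
  h↔{b,e,p,x}
  p↔{b,e,h}
  w↔∅
  x↔{b,e,h}

Colouring:
  clique {b,e,h,p} ⇒ need ≥ 4
  4-colouring: r0={b,w}  r1={e}  r2={h}  r3={p,x}
  χ = 4

Answer: 4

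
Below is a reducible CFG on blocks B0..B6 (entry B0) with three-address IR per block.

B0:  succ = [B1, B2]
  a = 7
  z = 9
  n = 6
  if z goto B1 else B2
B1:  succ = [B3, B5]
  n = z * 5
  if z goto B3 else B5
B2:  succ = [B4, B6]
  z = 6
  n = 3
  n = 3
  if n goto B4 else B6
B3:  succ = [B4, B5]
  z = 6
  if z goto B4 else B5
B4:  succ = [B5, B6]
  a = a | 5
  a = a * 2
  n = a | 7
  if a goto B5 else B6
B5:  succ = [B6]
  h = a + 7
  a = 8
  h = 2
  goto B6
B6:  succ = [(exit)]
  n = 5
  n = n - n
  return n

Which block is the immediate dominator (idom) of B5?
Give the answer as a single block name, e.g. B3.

Answer: B0

Working:
idom tree: B1←B0 B2←B0 B3←B1 B4←B0 B5←B0 B6←B0
Dom∩ at merges:
  B4: preds {B2,B3}: {B0,B2} ∩ {B0,B1,B3} = {B0}; idom=B0
  B5: preds {B1,B3,B4}: {B0,B1} ∩ {B0,B1,B3} ∩ {B0,B4} = {B0}; idom=B0
  B6: preds {B2,B4,B5}: {B0,B2} ∩ {B0,B4} ∩ {B0,B5} = {B0}; idom=B0

idom(B5) = B0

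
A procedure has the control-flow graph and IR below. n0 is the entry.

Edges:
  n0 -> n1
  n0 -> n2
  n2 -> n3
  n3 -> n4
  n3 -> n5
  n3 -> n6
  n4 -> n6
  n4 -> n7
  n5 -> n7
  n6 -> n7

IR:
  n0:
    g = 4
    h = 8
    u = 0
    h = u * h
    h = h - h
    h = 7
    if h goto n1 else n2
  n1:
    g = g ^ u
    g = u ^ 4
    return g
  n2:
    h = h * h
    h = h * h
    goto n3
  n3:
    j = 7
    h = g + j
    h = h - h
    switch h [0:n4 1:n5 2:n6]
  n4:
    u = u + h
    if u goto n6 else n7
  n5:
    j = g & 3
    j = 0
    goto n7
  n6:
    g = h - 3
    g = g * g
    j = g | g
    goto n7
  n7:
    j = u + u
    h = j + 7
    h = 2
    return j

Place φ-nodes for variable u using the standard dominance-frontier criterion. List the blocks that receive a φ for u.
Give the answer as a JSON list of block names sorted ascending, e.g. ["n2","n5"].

Answer: ["n6", "n7"]

Analysis:
idom tree: n1←n0 n2←n0 n3←n2 n4←n3 n5←n3 n6←n3 n7←n3
Join-block Dom:
  n6: preds {n3,n4}: {n0,n2,n3} ∩ {n0,n2,n3,n4} = {n0,n2,n3}; idom=n3
  n7: preds {n4,n5,n6}: {n0,n2,n3,n4} ∩ {n0,n2,n3,n5} ∩ {n0,n2,n3,n6} = {n0,n2,n3}; idom=n3

DF walk-up:
  n6←n3: walk · to n3
  n6←n4: walk n4 to n3
  n7←n4: walk n4 to n3
  n7←n5: walk n5 to n3
  n7←n6: walk n6 to n3
  n0 → ∅
  n1 → ∅
  n2 → ∅
  n3 → ∅
  n4 → {n6,n7}
  n5 → {n7}
  n6 → {n7}
  n7 → ∅

φ for u: defs {n0,n4}
  DF⁺ = {n6,n7}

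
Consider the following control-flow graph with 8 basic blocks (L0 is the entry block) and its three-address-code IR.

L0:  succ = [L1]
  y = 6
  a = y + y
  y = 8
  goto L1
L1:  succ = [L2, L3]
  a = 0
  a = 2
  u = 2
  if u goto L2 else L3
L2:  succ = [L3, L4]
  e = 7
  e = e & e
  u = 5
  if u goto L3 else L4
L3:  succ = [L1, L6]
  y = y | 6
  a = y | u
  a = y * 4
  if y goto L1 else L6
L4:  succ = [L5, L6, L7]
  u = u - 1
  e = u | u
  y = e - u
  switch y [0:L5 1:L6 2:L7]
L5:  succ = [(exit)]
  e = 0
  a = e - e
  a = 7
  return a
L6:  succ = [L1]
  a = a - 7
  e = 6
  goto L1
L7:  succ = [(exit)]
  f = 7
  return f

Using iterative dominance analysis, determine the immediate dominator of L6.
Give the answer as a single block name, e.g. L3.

Answer: L1

Derivation:
idom tree: L1←L0 L2←L1 L3←L1 L4←L2 L5←L4 L6←L1 L7←L4
Dom at joins:
  L1: preds {L0,L3,L6}: {L0} ∩ {L0,L1,L3} ∩ {L0,L1,L6} = {L0}; idom=L0
  L3: preds {L1,L2}: {L0,L1} ∩ {L0,L1,L2} = {L0,L1}; idom=L1
  L6: preds {L3,L4}: {L0,L1,L3} ∩ {L0,L1,L2,L4} = {L0,L1}; idom=L1

idom(L6) = L1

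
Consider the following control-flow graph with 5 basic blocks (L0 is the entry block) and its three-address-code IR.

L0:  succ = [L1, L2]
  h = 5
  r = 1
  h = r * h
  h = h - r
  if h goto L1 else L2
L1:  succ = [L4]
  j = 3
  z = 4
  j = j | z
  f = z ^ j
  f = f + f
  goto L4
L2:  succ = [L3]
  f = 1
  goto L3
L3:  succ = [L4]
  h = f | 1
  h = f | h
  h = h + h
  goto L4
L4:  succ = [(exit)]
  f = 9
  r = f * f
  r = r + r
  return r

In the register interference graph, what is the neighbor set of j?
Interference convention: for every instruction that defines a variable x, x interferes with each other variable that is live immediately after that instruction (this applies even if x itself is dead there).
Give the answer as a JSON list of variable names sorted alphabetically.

def/use:
  L0 def {h,r} use ∅
  L1 def {f,j,z} use ∅
  L2 def {f} use ∅
  L3 def {h} use {f}
  L4 def {f,r} use ∅

Liveness:
  L0: in=∅ out=∅
  L1: in=∅ out=∅
  L2: in=∅ out={f}
  L3: in={f} out=∅
  L4: in=∅ out=∅

Interference:
  f: {h}
  h: {f,r}
  j: {z}
  r: {h}
  z: {j}

N(j) = ["z"]

Answer: ["z"]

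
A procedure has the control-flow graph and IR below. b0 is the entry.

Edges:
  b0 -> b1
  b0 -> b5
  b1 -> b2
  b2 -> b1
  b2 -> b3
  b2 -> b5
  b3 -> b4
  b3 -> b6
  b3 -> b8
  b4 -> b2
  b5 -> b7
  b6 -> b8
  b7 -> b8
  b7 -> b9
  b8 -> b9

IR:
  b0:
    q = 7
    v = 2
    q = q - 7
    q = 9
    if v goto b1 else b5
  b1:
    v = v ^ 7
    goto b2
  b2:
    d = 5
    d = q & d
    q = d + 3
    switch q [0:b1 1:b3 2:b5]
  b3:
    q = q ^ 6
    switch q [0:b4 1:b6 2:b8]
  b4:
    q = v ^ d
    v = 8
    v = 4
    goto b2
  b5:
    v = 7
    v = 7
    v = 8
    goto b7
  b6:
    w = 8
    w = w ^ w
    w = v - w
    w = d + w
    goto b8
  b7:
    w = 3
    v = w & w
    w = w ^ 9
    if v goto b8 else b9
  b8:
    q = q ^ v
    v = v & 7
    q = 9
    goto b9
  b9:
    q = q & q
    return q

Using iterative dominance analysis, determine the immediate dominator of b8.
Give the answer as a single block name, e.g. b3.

Answer: b0

Derivation:
idom tree: b1←b0 b2←b1 b3←b2 b4←b3 b5←b0 b6←b3 b7←b5 b8←b0 b9←b0
Dom∩ at merges:
  b1: preds {b0,b2}: {b0} ∩ {b0,b1,b2} = {b0}; idom=b0
  b2: preds {b1,b4}: {b0,b1} ∩ {b0,b1,b2,b3,b4} = {b0,b1}; idom=b1
  b5: preds {b0,b2}: {b0} ∩ {b0,b1,b2} = {b0}; idom=b0
  b8: preds {b3,b6,b7}: {b0,b1,b2,b3} ∩ {b0,b1,b2,b3,b6} ∩ {b0,b5,b7} = {b0}; idom=b0
  b9: preds {b7,b8}: {b0,b5,b7} ∩ {b0,b8} = {b0}; idom=b0

idom(b8) = b0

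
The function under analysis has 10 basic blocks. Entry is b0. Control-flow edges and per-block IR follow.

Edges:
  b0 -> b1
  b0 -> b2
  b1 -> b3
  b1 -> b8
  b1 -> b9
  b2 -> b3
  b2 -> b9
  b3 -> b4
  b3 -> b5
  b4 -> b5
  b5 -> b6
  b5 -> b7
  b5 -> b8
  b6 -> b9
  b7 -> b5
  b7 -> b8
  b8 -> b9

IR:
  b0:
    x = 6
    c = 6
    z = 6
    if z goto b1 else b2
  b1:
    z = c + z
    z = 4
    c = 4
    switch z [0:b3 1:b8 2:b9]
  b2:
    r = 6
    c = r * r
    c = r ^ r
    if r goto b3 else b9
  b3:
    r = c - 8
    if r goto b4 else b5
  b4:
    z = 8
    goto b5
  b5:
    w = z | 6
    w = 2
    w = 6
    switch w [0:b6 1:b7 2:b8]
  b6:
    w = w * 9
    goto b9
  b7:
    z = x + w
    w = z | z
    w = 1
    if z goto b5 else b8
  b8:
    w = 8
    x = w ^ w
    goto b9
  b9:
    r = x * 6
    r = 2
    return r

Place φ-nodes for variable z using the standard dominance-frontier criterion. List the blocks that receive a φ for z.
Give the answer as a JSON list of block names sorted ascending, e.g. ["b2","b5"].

Answer: ["b3", "b5", "b8", "b9"]

Working:
idom tree: b1←b0 b2←b0 b3←b0 b4←b3 b5←b3 b6←b5 b7←b5 b8←b0 b9←b0
Dom∩ at merges:
  b3: preds {b1,b2}: {b0,b1} ∩ {b0,b2} = {b0}; idom=b0
  b5: preds {b3,b4,b7}: {b0,b3} ∩ {b0,b3,b4} ∩ {b0,b3,b5,b7} = {b0,b3}; idom=b3
  b8: preds {b1,b5,b7}: {b0,b1} ∩ {b0,b3,b5} ∩ {b0,b3,b5,b7} = {b0}; idom=b0
  b9: preds {b1,b2,b6,b8}: {b0,b1} ∩ {b0,b2} ∩ {b0,b3,b5,b6} ∩ {b0,b8} = {b0}; idom=b0

DF walk-up:
  join b3 pred b1: b1 stop@b0
  join b3 pred b2: b2 stop@b0
  join b5 pred b3: · stop@b3
  join b5 pred b4: b4 stop@b3
  join b5 pred b7: b7→b5 stop@b3
  join b8 pred b1: b1 stop@b0
  join b8 pred b5: b5→b3 stop@b0
  join b8 pred b7: b7→b5→b3 stop@b0
  join b9 pred b1: b1 stop@b0
  join b9 pred b2: b2 stop@b0
  join b9 pred b6: b6→b5→b3 stop@b0
  join b9 pred b8: b8 stop@b0
  b0: DF=∅
  b1: DF={b3,b8,b9}
  b2: DF={b3,b9}
  b3: DF={b8,b9}
  b4: DF={b5}
  b5: DF={b5,b8,b9}
  b6: DF={b9}
  b7: DF={b5,b8}
  b8: DF={b9}
  b9: DF=∅

φ for z: defs {b0,b1,b4,b7}
  DF⁺ = {b3,b5,b8,b9}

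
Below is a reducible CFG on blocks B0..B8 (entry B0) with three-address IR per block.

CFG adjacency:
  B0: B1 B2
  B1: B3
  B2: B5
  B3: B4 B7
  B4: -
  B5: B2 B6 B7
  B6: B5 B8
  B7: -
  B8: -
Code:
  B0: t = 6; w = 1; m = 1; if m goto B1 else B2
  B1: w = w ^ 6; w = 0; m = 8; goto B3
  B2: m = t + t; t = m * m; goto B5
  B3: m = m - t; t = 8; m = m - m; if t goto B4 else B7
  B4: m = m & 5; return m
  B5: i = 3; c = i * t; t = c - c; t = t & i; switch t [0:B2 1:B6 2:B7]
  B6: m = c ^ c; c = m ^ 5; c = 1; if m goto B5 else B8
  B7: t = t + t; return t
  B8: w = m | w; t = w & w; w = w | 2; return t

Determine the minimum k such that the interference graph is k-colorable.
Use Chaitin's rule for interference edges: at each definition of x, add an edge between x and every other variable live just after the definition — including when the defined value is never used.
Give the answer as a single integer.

Answer: 4

Working:
def/use:
  B0 def {m,t,w} use ∅
  B1 def {m,w} use {w}
  B2 def {m,t} use {t}
  B3 def {m,t} use {m,t}
  B4 def {m} use {m}
  B5 def {c,i,t} use {t}
  B6 def {c,m} use {c}
  B7 def {t} use {t}
  B8 def {t,w} use {m,w}

Live sets:
  live B0: ∅→{t,w}
  live B1: {t,w}→{m,t}
  live B2: {t,w}→{t,w}
  live B3: {m,t}→{m,t}
  live B4: {m}→∅
  live B5: {t,w}→{c,t,w}
  live B6: {c,t,w}→{m,t,w}
  live B7: {t}→∅
  live B8: {m,w}→∅

Interference:
  c: {i,m,t,w}
  i: {c,t,w}
  m: {c,t,w}
  t: {c,i,m,w}
  w: {c,i,m,t}

Chromatic number:
  clique {c,i,t,w} ⇒ need ≥ 4
  assign c→c0 i→c3 m→c3 t→c1 w→c2 — no edge inside a register ⇒ χ ≤ 4
  χ = 4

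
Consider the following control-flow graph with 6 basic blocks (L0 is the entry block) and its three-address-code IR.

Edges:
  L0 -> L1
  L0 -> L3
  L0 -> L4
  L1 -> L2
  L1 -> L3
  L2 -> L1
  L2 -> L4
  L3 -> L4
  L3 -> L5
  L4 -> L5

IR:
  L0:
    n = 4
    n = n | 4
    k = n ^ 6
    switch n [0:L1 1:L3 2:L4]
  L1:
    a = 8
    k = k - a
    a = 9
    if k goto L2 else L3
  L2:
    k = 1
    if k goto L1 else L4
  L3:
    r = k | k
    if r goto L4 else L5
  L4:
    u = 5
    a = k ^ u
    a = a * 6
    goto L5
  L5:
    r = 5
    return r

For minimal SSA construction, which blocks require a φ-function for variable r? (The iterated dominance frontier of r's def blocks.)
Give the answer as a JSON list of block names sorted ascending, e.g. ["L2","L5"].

idom tree: L1←L0 L2←L1 L3←L0 L4←L0 L5←L0
Dom at joins:
  L1: preds {L0,L2}: {L0} ∩ {L0,L1,L2} = {L0}; idom=L0
  L3: preds {L0,L1}: {L0} ∩ {L0,L1} = {L0}; idom=L0
  L4: preds {L0,L2,L3}: {L0} ∩ {L0,L1,L2} ∩ {L0,L3} = {L0}; idom=L0
  L5: preds {L3,L4}: {L0,L3} ∩ {L0,L4} = {L0}; idom=L0

DF walk-up:
  join L1 pred L0: · stop@L0
  join L1 pred L2: L2→L1 stop@L0
  join L3 pred L0: · stop@L0
  join L3 pred L1: L1 stop@L0
  join L4 pred L0: · stop@L0
  join L4 pred L2: L2→L1 stop@L0
  join L4 pred L3: L3 stop@L0
  join L5 pred L3: L3 stop@L0
  join L5 pred L4: L4 stop@L0
  L0: DF=∅
  L1: DF={L1,L3,L4}
  L2: DF={L1,L4}
  L3: DF={L4,L5}
  L4: DF={L5}
  L5: DF=∅

φ for r: defs {L3,L5}
  DF⁺ = {L4,L5}

Answer: ["L4", "L5"]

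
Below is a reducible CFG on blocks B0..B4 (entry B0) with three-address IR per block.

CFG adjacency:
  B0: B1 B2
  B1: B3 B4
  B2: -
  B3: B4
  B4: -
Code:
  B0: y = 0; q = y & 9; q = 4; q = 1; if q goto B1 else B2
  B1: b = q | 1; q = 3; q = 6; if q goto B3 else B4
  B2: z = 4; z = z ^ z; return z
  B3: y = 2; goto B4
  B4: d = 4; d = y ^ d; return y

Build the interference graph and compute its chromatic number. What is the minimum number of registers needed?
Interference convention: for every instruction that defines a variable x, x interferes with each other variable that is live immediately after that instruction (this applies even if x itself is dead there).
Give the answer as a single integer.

Answer: 2

Analysis:
def/use:
  B0: def={q,y} ue=∅
  B1: def={b,q} ue={q}
  B2: def={z} ue=∅
  B3: def={y} ue=∅
  B4: def={d} ue={y}

Backward fixpoint:
  B0: in=∅ out={q,y}
  B1: in={q,y} out={y}
  B2: in=∅ out=∅
  B3: in=∅ out={y}
  B4: in={y} out=∅

Interfere edges:
  b↔{y}
  d↔{y}
  q↔{y}
  y↔{b,d,q}
  z↔∅

Colouring:
  {b,y} pairwise interfere (2-clique) ⇒ χ ≥ 2
  assign b→c1 d→c1 q→c1 y→c0 z→c0 — no edge inside a register ⇒ χ ≤ 2
  χ = 2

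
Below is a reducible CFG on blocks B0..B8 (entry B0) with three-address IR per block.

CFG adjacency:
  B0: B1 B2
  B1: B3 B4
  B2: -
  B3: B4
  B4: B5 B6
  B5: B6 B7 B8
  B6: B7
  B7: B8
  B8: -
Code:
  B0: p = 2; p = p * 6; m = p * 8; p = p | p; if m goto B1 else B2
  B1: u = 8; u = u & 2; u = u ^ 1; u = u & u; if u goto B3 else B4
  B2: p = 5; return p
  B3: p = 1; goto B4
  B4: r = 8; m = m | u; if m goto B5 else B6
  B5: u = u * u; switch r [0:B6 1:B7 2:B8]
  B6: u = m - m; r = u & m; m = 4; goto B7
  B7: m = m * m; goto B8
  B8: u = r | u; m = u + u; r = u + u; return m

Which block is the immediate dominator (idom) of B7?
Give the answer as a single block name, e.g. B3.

idom tree: B1←B0 B2←B0 B3←B1 B4←B1 B5←B4 B6←B4 B7←B4 B8←B4
Dom∩ at merges:
  B4: preds {B1,B3}: {B0,B1} ∩ {B0,B1,B3} = {B0,B1}; idom=B1
  B6: preds {B4,B5}: {B0,B1,B4} ∩ {B0,B1,B4,B5} = {B0,B1,B4}; idom=B4
  B7: preds {B5,B6}: {B0,B1,B4,B5} ∩ {B0,B1,B4,B6} = {B0,B1,B4}; idom=B4
  B8: preds {B5,B7}: {B0,B1,B4,B5} ∩ {B0,B1,B4,B7} = {B0,B1,B4}; idom=B4

idom(B7) = B4

Answer: B4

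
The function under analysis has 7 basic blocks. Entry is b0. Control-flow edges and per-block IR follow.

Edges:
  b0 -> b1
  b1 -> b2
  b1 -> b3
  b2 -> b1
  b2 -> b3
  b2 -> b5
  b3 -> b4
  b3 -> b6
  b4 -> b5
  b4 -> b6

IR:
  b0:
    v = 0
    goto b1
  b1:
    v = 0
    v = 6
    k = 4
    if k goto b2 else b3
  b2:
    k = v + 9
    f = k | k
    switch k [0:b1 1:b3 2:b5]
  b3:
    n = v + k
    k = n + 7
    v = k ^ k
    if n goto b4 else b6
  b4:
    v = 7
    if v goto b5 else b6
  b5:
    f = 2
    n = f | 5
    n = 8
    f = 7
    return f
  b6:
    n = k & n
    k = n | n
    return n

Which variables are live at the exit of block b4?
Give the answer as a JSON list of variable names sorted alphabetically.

def/use:
  b0 def {v} use ∅
  b1 def {k,v} use ∅
  b2 def {f,k} use {v}
  b3 def {k,n,v} use {k,v}
  b4 def {v} use ∅
  b5 def {f,n} use ∅
  b6 def {k,n} use {k,n}

Backward fixpoint:
  b0 li=∅ lo=∅
  b1 li=∅ lo={k,v}
  b2 li={v} lo={k,v}
  b3 li={k,v} lo={k,n}
  b4 li={k,n} lo={k,n}
  b5 li=∅ lo=∅
  b6 li={k,n} lo=∅

live-out(b4) = ["k", "n"]

Answer: ["k", "n"]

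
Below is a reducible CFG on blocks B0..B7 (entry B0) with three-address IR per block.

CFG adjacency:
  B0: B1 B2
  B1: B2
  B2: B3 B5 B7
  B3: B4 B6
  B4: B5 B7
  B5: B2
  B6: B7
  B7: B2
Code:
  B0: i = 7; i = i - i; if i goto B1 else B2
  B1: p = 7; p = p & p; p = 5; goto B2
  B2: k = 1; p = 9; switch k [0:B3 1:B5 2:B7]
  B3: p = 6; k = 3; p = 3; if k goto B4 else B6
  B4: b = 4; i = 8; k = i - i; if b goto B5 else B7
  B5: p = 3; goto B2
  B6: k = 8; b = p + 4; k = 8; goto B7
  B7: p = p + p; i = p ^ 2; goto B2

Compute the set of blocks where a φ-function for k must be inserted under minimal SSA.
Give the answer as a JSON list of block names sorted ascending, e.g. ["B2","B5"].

Answer: ["B2", "B5", "B7"]

Analysis:
idom tree: B1←B0 B2←B0 B3←B2 B4←B3 B5←B2 B6←B3 B7←B2
Dom∩ at merges:
  B2: preds {B0,B1,B5,B7}: {B0} ∩ {B0,B1} ∩ {B0,B2,B5} ∩ {B0,B2,B7} = {B0}; idom=B0
  B5: preds {B2,B4}: {B0,B2} ∩ {B0,B2,B3,B4} = {B0,B2}; idom=B2
  B7: preds {B2,B4,B6}: {B0,B2} ∩ {B0,B2,B3,B4} ∩ {B0,B2,B3,B6} = {B0,B2}; idom=B2

DF derivation:
  join B2 pred B0: · stop@B0
  join B2 pred B1: B1 stop@B0
  join B2 pred B5: B5→B2 stop@B0
  join B2 pred B7: B7→B2 stop@B0
  join B5 pred B2: · stop@B2
  join B5 pred B4: B4→B3 stop@B2
  join B7 pred B2: · stop@B2
  join B7 pred B4: B4→B3 stop@B2
  join B7 pred B6: B6→B3 stop@B2
  B0: DF=∅
  B1: DF={B2}
  B2: DF={B2}
  B3: DF={B5,B7}
  B4: DF={B5,B7}
  B5: DF={B2}
  B6: DF={B7}
  B7: DF={B2}

φ for k: defs {B2,B3,B4,B6}
  DF⁺ = {B2,B5,B7}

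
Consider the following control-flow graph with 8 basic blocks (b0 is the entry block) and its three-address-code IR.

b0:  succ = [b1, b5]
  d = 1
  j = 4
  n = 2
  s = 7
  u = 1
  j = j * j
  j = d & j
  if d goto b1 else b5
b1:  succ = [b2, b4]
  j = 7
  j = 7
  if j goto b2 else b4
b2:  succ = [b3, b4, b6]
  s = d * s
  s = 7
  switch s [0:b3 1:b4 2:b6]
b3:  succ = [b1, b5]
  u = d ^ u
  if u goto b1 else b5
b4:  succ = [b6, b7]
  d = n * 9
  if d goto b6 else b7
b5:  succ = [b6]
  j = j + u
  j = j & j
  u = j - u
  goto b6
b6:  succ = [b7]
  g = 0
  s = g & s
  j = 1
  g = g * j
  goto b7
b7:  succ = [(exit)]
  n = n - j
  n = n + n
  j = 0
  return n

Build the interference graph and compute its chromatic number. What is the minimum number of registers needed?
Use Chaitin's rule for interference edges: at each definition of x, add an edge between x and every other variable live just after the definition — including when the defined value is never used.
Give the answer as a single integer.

Block summaries:
  b0: def={d,j,n,s,u} ue=∅
  b1: def={j} ue=∅
  b2: def={s} ue={d,s}
  b3: def={u} ue={d,u}
  b4: def={d} ue={n}
  b5: def={j,u} ue={j,u}
  b6: def={g,j,s} ue={s}
  b7: def={j,n} ue={j,n}

Liveness:
  b0 li=∅ lo={d,j,n,s,u}
  b1 li={d,n,s,u} lo={d,j,n,s,u}
  b2 li={d,j,n,s,u} lo={d,j,n,s,u}
  b3 li={d,j,n,s,u} lo={d,j,n,s,u}
  b4 li={j,n,s} lo={j,n,s}
  b5 li={j,n,s,u} lo={n,s}
  b6 li={n,s} lo={j,n}
  b7 li={j,n} lo=∅

Conflict graph:
  d↔{j,n,s,u}
  g↔{j,n,s}
  j↔{d,g,n,s,u}
  n↔{d,g,j,s,u}
  s↔{d,g,j,n,u}
  u↔{d,j,n,s}

Colouring:
  {d,j,n,s,u} pairwise interfere (5-clique) ⇒ χ ≥ 5
  5-colouring: c0={j}  c1={n}  c2={s}  c3={d,g}  c4={u}
  χ = 5

Answer: 5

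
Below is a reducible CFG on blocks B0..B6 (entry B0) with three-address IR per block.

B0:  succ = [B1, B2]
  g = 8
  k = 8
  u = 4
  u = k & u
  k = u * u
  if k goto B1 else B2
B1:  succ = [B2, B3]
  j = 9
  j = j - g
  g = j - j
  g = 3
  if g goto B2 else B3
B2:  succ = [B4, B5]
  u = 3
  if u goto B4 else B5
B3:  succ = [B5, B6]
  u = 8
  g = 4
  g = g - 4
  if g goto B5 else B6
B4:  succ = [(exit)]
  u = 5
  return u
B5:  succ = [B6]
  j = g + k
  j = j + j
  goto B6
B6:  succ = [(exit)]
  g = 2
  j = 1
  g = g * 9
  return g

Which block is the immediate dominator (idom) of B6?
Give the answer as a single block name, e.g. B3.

Answer: B0

Working:
idom tree: B1←B0 B2←B0 B3←B1 B4←B2 B5←B0 B6←B0
Dom at joins:
  B2: preds {B0,B1}: {B0} ∩ {B0,B1} = {B0}; idom=B0
  B5: preds {B2,B3}: {B0,B2} ∩ {B0,B1,B3} = {B0}; idom=B0
  B6: preds {B3,B5}: {B0,B1,B3} ∩ {B0,B5} = {B0}; idom=B0

idom(B6) = B0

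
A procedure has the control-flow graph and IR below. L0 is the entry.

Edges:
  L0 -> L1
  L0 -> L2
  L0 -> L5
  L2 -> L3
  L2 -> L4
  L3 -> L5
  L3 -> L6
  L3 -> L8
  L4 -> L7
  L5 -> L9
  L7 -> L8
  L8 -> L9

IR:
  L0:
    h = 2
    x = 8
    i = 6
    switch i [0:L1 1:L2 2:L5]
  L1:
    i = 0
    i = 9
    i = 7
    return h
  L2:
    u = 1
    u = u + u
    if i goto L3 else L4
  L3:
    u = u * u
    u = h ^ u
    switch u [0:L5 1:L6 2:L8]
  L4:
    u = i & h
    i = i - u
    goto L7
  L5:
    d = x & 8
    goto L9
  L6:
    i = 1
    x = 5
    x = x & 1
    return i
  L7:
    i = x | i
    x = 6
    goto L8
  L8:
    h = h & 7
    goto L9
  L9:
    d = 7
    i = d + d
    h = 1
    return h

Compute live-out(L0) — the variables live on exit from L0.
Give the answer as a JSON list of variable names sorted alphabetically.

Answer: ["h", "i", "x"]

Analysis:
Per-block:
  L0: def={h,i,x} ue=∅
  L1: def={i} ue={h}
  L2: def={u} ue={i}
  L3: def={u} ue={h,u}
  L4: def={i,u} ue={h,i}
  L5: def={d} ue={x}
  L6: def={i,x} ue=∅
  L7: def={i,x} ue={i,x}
  L8: def={h} ue={h}
  L9: def={d,h,i} ue=∅

Backward fixpoint:
  L0 li=∅ lo={h,i,x}
  L1 li={h} lo=∅
  L2 li={h,i,x} lo={h,i,u,x}
  L3 li={h,u,x} lo={h,x}
  L4 li={h,i,x} lo={h,i,x}
  L5 li={x} lo=∅
  L6 li=∅ lo=∅
  L7 li={h,i,x} lo={h}
  L8 li={h} lo=∅
  L9 li=∅ lo=∅

live-out(L0) = ["h", "i", "x"]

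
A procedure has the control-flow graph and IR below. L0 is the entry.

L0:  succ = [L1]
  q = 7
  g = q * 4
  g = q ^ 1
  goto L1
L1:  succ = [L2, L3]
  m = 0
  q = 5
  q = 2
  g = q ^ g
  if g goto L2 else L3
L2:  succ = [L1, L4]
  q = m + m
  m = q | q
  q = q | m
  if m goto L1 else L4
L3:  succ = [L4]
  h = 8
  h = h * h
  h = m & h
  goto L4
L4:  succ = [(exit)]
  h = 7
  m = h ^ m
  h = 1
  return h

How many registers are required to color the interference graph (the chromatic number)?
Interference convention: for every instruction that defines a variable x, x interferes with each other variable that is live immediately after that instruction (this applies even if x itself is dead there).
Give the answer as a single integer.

Answer: 3

Working:
Block summaries:
  L0: def={g,q} ue=∅
  L1: def={g,m,q} ue={g}
  L2: def={m,q} ue={m}
  L3: def={h} ue={m}
  L4: def={h,m} ue={m}

Backward fixpoint:
  L0 li=∅ lo={g}
  L1 li={g} lo={g,m}
  L2 li={g,m} lo={g,m}
  L3 li={m} lo={m}
  L4 li={m} lo=∅

Interference:
  g↔{m,q}
  h↔{m}
  m↔{g,h,q}
  q↔{g,m}

Registers:
  clique {g,m,q} ⇒ need ≥ 3
  assign g→c1 h→c1 m→c0 q→c2 — no edge inside a register ⇒ χ ≤ 3
  χ = 3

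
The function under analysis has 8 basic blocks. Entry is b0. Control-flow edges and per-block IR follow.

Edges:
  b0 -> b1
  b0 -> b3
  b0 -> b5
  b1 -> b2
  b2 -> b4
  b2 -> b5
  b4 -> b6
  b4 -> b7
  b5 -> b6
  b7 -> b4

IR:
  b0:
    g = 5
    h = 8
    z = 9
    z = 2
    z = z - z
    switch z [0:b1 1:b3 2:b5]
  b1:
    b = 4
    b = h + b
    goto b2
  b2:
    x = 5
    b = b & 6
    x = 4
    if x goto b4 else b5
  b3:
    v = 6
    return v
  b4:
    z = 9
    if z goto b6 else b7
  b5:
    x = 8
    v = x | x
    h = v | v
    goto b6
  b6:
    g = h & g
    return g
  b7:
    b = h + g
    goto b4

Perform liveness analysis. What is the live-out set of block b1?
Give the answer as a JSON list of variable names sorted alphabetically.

Block summaries:
  b0 def {g,h,z} use ∅
  b1 def {b} use {h}
  b2 def {b,x} use {b}
  b3 def {v} use ∅
  b4 def {z} use ∅
  b5 def {h,v,x} use ∅
  b6 def {g} use {g,h}
  b7 def {b} use {g,h}

Backward fixpoint:
  live b0: ∅→{g,h}
  live b1: {g,h}→{b,g,h}
  live b2: {b,g,h}→{g,h}
  live b3: ∅→∅
  live b4: {g,h}→{g,h}
  live b5: {g}→{g,h}
  live b6: {g,h}→∅
  live b7: {g,h}→{g,h}

live-out(b1) = ["b", "g", "h"]

Answer: ["b", "g", "h"]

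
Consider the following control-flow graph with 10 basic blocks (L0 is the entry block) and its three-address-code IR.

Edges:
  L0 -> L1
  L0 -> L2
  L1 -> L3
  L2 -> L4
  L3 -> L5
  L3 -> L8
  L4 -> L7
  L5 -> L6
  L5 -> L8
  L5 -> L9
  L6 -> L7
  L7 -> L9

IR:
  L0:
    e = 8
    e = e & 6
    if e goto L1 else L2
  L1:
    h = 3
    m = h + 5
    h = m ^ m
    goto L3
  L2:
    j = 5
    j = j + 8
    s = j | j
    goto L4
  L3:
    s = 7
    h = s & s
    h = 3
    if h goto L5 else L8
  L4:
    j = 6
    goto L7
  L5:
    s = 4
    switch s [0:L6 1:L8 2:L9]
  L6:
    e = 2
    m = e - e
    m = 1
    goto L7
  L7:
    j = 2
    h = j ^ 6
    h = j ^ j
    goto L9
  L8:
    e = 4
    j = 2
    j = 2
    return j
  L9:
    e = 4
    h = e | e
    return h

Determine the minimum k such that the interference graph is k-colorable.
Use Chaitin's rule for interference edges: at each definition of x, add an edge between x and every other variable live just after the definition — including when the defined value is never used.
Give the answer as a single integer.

Answer: 2

Derivation:
Per-block:
  L0 def {e} use ∅
  L1 def {h,m} use ∅
  L2 def {j,s} use ∅
  L3 def {h,s} use ∅
  L4 def {j} use ∅
  L5 def {s} use ∅
  L6 def {e,m} use ∅
  L7 def {h,j} use ∅
  L8 def {e,j} use ∅
  L9 def {e,h} use ∅

Backward fixpoint:
  live L0: ∅→∅
  live L1: ∅→∅
  live L2: ∅→∅
  live L3: ∅→∅
  live L4: ∅→∅
  live L5: ∅→∅
  live L6: ∅→∅
  live L7: ∅→∅
  live L8: ∅→∅
  live L9: ∅→∅

Interfere edges:
  e↔∅
  h↔{j}
  j↔{h}
  m↔∅
  s↔∅

Chromatic number:
  {h,j} pairwise interfere (2-clique) ⇒ χ ≥ 2
  2-colouring: R0={e,h,m,s}  R1={j}
  χ = 2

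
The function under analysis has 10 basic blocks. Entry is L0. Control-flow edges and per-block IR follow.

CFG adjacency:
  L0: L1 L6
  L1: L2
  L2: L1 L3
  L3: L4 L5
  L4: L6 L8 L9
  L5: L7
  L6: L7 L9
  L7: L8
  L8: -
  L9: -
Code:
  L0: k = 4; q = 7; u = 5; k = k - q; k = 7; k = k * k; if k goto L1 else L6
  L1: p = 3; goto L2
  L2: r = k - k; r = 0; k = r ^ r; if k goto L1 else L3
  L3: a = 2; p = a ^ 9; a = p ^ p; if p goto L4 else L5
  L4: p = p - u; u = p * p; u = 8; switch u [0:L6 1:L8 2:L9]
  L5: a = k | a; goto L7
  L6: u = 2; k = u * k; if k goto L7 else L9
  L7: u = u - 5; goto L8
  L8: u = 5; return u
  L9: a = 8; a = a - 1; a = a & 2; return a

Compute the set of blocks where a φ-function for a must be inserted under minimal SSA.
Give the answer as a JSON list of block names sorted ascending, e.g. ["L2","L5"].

idom tree: L1←L0 L2←L1 L3←L2 L4←L3 L5←L3 L6←L0 L7←L0 L8←L0 L9←L0
Dom at joins:
  L1: preds {L0,L2}: {L0} ∩ {L0,L1,L2} = {L0}; idom=L0
  L6: preds {L0,L4}: {L0} ∩ {L0,L1,L2,L3,L4} = {L0}; idom=L0
  L7: preds {L5,L6}: {L0,L1,L2,L3,L5} ∩ {L0,L6} = {L0}; idom=L0
  L8: preds {L4,L7}: {L0,L1,L2,L3,L4} ∩ {L0,L7} = {L0}; idom=L0
  L9: preds {L4,L6}: {L0,L1,L2,L3,L4} ∩ {L0,L6} = {L0}; idom=L0

DF walk-up:
  L1←L0: walk · to L0
  L1←L2: walk L2→L1 to L0
  L6←L0: walk · to L0
  L6←L4: walk L4→L3→L2→L1 to L0
  L7←L5: walk L5→L3→L2→L1 to L0
  L7←L6: walk L6 to L0
  L8←L4: walk L4→L3→L2→L1 to L0
  L8←L7: walk L7 to L0
  L9←L4: walk L4→L3→L2→L1 to L0
  L9←L6: walk L6 to L0
  DF(L0)=∅
  DF(L1)={L1,L6,L7,L8,L9}
  DF(L2)={L1,L6,L7,L8,L9}
  DF(L3)={L6,L7,L8,L9}
  DF(L4)={L6,L8,L9}
  DF(L5)={L7}
  DF(L6)={L7,L9}
  DF(L7)={L8}
  DF(L8)=∅
  DF(L9)=∅

φ for a: defs {L3,L5,L9}
  DF⁺ = {L6,L7,L8,L9}

Answer: ["L6", "L7", "L8", "L9"]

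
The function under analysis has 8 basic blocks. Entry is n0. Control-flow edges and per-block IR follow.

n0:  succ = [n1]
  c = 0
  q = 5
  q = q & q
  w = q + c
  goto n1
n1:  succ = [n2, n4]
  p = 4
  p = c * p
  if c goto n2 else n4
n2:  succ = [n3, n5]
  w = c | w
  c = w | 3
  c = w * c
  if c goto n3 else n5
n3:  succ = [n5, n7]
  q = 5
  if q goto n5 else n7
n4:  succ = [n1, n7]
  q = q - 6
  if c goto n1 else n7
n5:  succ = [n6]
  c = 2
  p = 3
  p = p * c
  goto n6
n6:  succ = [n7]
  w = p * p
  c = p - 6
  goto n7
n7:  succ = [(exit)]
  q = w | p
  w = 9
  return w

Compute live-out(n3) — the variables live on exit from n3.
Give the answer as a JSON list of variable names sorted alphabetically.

Answer: ["p", "w"]

Working:
Block summaries:
  n0: def={c,q,w} ue=∅
  n1: def={p} ue={c}
  n2: def={c,w} ue={c,w}
  n3: def={q} ue=∅
  n4: def={q} ue={c,q}
  n5: def={c,p} ue=∅
  n6: def={c,w} ue={p}
  n7: def={q,w} ue={p,w}

Live sets:
  live n0: ∅→{c,q,w}
  live n1: {c,q,w}→{c,p,q,w}
  live n2: {c,p,w}→{p,w}
  live n3: {p,w}→{p,w}
  live n4: {c,p,q,w}→{c,p,q,w}
  live n5: ∅→{p}
  live n6: {p}→{p,w}
  live n7: {p,w}→∅

live-out(n3) = ["p", "w"]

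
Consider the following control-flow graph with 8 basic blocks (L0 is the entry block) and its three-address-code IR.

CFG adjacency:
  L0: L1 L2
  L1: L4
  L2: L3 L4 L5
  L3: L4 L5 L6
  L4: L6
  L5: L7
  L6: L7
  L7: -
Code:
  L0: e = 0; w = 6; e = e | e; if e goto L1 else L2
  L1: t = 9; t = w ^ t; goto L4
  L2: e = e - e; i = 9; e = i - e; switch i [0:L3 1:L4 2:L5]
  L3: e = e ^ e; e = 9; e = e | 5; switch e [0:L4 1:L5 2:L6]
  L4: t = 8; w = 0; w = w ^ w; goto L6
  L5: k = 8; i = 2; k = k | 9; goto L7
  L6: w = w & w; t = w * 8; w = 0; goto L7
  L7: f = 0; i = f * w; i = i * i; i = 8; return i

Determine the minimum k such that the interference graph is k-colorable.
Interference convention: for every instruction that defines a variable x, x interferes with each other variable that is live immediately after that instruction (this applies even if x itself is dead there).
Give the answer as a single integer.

Answer: 3

Working:
Block summaries:
  L0: def={e,w} ue=∅
  L1: def={t} ue={w}
  L2: def={e,i} ue={e}
  L3: def={e} ue={e}
  L4: def={t,w} ue=∅
  L5: def={i,k} ue=∅
  L6: def={t,w} ue={w}
  L7: def={f,i} ue={w}

Liveness:
  L0 li=∅ lo={e,w}
  L1 li={w} lo=∅
  L2 li={e,w} lo={e,w}
  L3 li={e,w} lo={w}
  L4 li=∅ lo={w}
  L5 li={w} lo={w}
  L6 li={w} lo={w}
  L7 li={w} lo=∅

Interference:
  e: {i,w}
  f: {w}
  i: {e,k,w}
  k: {i,w}
  t: {w}
  w: {e,f,i,k,t}

Chromatic number:
  lower bound: {e,i,w} mutually conflict ⇒ χ ≥ 3
  3-colouring: R0={w}  R1={f,i,t}  R2={e,k}
  χ = 3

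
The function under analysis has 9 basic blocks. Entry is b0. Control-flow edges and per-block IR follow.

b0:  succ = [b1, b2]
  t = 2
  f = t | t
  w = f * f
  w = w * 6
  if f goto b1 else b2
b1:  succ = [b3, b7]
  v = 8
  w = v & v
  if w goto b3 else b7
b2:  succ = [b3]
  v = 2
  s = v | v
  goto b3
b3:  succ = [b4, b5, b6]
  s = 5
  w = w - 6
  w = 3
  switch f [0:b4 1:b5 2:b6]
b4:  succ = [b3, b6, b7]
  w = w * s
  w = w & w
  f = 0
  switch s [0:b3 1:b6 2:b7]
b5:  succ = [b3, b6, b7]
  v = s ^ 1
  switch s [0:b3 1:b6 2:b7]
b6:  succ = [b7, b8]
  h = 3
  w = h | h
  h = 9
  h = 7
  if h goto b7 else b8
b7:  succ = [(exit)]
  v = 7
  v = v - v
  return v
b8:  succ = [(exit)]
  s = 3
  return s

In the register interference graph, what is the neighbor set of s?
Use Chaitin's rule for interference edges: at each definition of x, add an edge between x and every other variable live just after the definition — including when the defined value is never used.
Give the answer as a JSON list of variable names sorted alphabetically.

Answer: ["f", "v", "w"]

Working:
def/use:
  b0 def {f,t,w} use ∅
  b1 def {v,w} use ∅
  b2 def {s,v} use ∅
  b3 def {s,w} use {f,w}
  b4 def {f,w} use {s,w}
  b5 def {v} use {s}
  b6 def {h,w} use ∅
  b7 def {v} use ∅
  b8 def {s} use ∅

Backward fixpoint:
  b0: in=∅ out={f,w}
  b1: in={f} out={f,w}
  b2: in={f,w} out={f,w}
  b3: in={f,w} out={f,s,w}
  b4: in={s,w} out={f,w}
  b5: in={f,s,w} out={f,w}
  b6: in=∅ out=∅
  b7: in=∅ out=∅
  b8: in=∅ out=∅

Interfere edges:
  f — {s,v,w}
  h — ∅
  s — {f,v,w}
  t — ∅
  v — {f,s,w}
  w — {f,s,v}

N(s) = ["f", "v", "w"]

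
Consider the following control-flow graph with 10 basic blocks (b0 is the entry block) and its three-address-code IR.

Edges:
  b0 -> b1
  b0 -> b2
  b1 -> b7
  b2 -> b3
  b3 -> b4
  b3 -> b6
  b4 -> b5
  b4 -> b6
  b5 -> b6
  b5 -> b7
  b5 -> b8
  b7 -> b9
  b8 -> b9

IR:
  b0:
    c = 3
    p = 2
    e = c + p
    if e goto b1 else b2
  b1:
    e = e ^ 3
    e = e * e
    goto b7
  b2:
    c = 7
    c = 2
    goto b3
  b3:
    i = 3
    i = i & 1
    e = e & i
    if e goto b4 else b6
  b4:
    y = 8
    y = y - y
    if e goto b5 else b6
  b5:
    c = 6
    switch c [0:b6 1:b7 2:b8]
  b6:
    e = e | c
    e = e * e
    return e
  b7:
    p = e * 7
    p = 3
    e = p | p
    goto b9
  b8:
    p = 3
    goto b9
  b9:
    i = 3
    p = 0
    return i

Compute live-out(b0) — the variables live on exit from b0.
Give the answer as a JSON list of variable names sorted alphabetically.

Answer: ["e"]

Analysis:
Per-block:
  b0: def={c,e,p} ue=∅
  b1: def={e} ue={e}
  b2: def={c} ue=∅
  b3: def={e,i} ue={e}
  b4: def={y} ue={e}
  b5: def={c} ue=∅
  b6: def={e} ue={c,e}
  b7: def={e,p} ue={e}
  b8: def={p} ue=∅
  b9: def={i,p} ue=∅

Live sets:
  b0: in=∅ out={e}
  b1: in={e} out={e}
  b2: in={e} out={c,e}
  b3: in={c,e} out={c,e}
  b4: in={c,e} out={c,e}
  b5: in={e} out={c,e}
  b6: in={c,e} out=∅
  b7: in={e} out=∅
  b8: in=∅ out=∅
  b9: in=∅ out=∅

live-out(b0) = ["e"]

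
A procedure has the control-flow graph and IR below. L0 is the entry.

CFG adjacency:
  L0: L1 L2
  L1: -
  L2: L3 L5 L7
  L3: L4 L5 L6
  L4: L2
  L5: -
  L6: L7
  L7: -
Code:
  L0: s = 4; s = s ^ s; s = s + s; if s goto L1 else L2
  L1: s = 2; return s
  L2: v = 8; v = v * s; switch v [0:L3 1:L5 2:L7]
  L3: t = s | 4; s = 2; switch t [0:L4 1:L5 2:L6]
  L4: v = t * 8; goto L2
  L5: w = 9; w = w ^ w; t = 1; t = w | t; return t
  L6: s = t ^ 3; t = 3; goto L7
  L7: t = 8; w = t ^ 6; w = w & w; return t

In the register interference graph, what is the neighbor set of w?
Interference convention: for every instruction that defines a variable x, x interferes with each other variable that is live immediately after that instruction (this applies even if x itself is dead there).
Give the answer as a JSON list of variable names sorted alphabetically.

Block summaries:
  L0: {s} / ∅
  L1: {s} / ∅
  L2: {v} / {s}
  L3: {s,t} / {s}
  L4: {v} / {t}
  L5: {t,w} / ∅
  L6: {s,t} / {t}
  L7: {t,w} / ∅

Backward fixpoint:
  L0 li=∅ lo={s}
  L1 li=∅ lo=∅
  L2 li={s} lo={s}
  L3 li={s} lo={s,t}
  L4 li={s,t} lo={s}
  L5 li=∅ lo=∅
  L6 li={t} lo=∅
  L7 li=∅ lo=∅

Conflict graph:
  s: {t,v}
  t: {s,w}
  v: {s}
  w: {t}

N(w) = ["t"]

Answer: ["t"]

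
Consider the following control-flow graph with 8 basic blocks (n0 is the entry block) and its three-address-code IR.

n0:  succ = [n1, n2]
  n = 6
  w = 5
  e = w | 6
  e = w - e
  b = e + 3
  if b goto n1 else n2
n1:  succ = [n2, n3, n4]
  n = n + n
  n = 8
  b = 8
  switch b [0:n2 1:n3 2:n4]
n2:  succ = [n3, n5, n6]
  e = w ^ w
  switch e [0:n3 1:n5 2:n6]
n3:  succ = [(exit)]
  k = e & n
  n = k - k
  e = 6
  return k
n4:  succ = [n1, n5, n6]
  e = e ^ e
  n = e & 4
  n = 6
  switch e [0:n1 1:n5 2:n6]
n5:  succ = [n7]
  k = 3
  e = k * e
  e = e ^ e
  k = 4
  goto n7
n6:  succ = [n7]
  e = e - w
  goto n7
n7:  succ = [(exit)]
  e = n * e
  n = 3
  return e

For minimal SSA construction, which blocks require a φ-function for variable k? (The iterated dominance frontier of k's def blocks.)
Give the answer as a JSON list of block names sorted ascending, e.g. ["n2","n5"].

Answer: ["n7"]

Derivation:
idom tree: n1←n0 n2←n0 n3←n0 n4←n1 n5←n0 n6←n0 n7←n0
Join-block Dom:
  n1: preds {n0,n4}: {n0} ∩ {n0,n1,n4} = {n0}; idom=n0
  n2: preds {n0,n1}: {n0} ∩ {n0,n1} = {n0}; idom=n0
  n3: preds {n1,n2}: {n0,n1} ∩ {n0,n2} = {n0}; idom=n0
  n5: preds {n2,n4}: {n0,n2} ∩ {n0,n1,n4} = {n0}; idom=n0
  n6: preds {n2,n4}: {n0,n2} ∩ {n0,n1,n4} = {n0}; idom=n0
  n7: preds {n5,n6}: {n0,n5} ∩ {n0,n6} = {n0}; idom=n0

Frontier:
  n1←n0: walk · to n0
  n1←n4: walk n4→n1 to n0
  n2←n0: walk · to n0
  n2←n1: walk n1 to n0
  n3←n1: walk n1 to n0
  n3←n2: walk n2 to n0
  n5←n2: walk n2 to n0
  n5←n4: walk n4→n1 to n0
  n6←n2: walk n2 to n0
  n6←n4: walk n4→n1 to n0
  n7←n5: walk n5 to n0
  n7←n6: walk n6 to n0
  n0: DF=∅
  n1: DF={n1,n2,n3,n5,n6}
  n2: DF={n3,n5,n6}
  n3: DF=∅
  n4: DF={n1,n5,n6}
  n5: DF={n7}
  n6: DF={n7}
  n7: DF=∅

φ for k: defs {n3,n5}
  DF⁺ = {n7}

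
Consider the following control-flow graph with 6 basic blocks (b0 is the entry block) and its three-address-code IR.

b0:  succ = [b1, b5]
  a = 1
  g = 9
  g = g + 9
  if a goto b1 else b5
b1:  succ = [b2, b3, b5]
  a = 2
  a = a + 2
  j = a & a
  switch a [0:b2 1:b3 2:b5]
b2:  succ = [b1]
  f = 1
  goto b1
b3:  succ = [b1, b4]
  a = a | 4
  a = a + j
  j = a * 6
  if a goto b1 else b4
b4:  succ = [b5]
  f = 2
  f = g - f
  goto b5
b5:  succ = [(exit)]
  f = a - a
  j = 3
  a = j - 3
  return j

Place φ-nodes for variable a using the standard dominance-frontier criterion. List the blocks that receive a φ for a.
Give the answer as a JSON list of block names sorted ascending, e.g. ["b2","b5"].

Answer: ["b1", "b5"]

Analysis:
idom tree: b1←b0 b2←b1 b3←b1 b4←b3 b5←b0
Dom at joins:
  b1: preds {b0,b2,b3}: {b0} ∩ {b0,b1,b2} ∩ {b0,b1,b3} = {b0}; idom=b0
  b5: preds {b0,b1,b4}: {b0} ∩ {b0,b1} ∩ {b0,b1,b3,b4} = {b0}; idom=b0

DF walk-up:
  b1←b0: walk · to b0
  b1←b2: walk b2→b1 to b0
  b1←b3: walk b3→b1 to b0
  b5←b0: walk · to b0
  b5←b1: walk b1 to b0
  b5←b4: walk b4→b3→b1 to b0
  DF(b0)=∅
  DF(b1)={b1,b5}
  DF(b2)={b1}
  DF(b3)={b1,b5}
  DF(b4)={b5}
  DF(b5)=∅

φ for a: defs {b0,b1,b3,b5}
  DF⁺ = {b1,b5}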